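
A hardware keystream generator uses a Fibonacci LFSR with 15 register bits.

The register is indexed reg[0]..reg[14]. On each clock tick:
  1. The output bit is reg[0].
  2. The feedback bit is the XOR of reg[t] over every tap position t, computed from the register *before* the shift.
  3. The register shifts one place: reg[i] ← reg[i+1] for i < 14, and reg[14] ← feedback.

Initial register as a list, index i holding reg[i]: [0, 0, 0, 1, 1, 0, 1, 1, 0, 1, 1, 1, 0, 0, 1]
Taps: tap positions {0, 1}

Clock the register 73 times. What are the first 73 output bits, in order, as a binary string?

0001101101110010010110110010110111011010111011001101111001101010110001010

step | reg (before) | out | fb
   0 | 000110110111001 | 0 | 0
   1 | 001101101110010 | 0 | 0
   2 | 011011011100100 | 0 | 1
   3 | 110110111001001 | 1 | 0
   4 | 101101110010010 | 1 | 1
   5 | 011011100100101 | 0 | 1
   6 | 110111001001011 | 1 | 0
   7 | 101110010010110 | 1 | 1
   8 | 011100100101101 | 0 | 1
   9 | 111001001011011 | 1 | 0
  10 | 110010010110110 | 1 | 0
  11 | 100100101101100 | 1 | 1
  12 | 001001011011001 | 0 | 0
  13 | 010010110110010 | 0 | 1
  14 | 100101101100101 | 1 | 1
  15 | 001011011001011 | 0 | 0
  16 | 010110110010110 | 0 | 1
  17 | 101101100101101 | 1 | 1
  18 | 011011001011011 | 0 | 1
  19 | 110110010110111 | 1 | 0
  20 | 101100101101110 | 1 | 1
  21 | 011001011011101 | 0 | 1
  22 | 110010110111011 | 1 | 0
  23 | 100101101110110 | 1 | 1
  24 | 001011011101101 | 0 | 0
  25 | 010110111011010 | 0 | 1
  26 | 101101110110101 | 1 | 1
  27 | 011011101101011 | 0 | 1
  28 | 110111011010111 | 1 | 0
  29 | 101110110101110 | 1 | 1
  30 | 011101101011101 | 0 | 1
  31 | 111011010111011 | 1 | 0
  32 | 110110101110110 | 1 | 0
  33 | 101101011101100 | 1 | 1
  34 | 011010111011001 | 0 | 1
  35 | 110101110110011 | 1 | 0
  36 | 101011101100110 | 1 | 1
  37 | 010111011001101 | 0 | 1
  38 | 101110110011011 | 1 | 1
  39 | 011101100110111 | 0 | 1
  40 | 111011001101111 | 1 | 0
  41 | 110110011011110 | 1 | 0
  42 | 101100110111100 | 1 | 1
  43 | 011001101111001 | 0 | 1
  44 | 110011011110011 | 1 | 0
  45 | 100110111100110 | 1 | 1
  46 | 001101111001101 | 0 | 0
  47 | 011011110011010 | 0 | 1
  48 | 110111100110101 | 1 | 0
  49 | 101111001101010 | 1 | 1
  50 | 011110011010101 | 0 | 1
  51 | 111100110101011 | 1 | 0
  52 | 111001101010110 | 1 | 0
  53 | 110011010101100 | 1 | 0
  54 | 100110101011000 | 1 | 1
  55 | 001101010110001 | 0 | 0
  56 | 011010101100010 | 0 | 1
  57 | 110101011000101 | 1 | 0
  58 | 101010110001010 | 1 | 1
  59 | 010101100010101 | 0 | 1
  60 | 101011000101011 | 1 | 1
  61 | 010110001010111 | 0 | 1
  62 | 101100010101111 | 1 | 1
  63 | 011000101011111 | 0 | 1
  64 | 110001010111111 | 1 | 0
  65 | 100010101111110 | 1 | 1
  66 | 000101011111101 | 0 | 0
  67 | 001010111111010 | 0 | 0
  68 | 010101111110100 | 0 | 1
  69 | 101011111101001 | 1 | 1
  70 | 010111111010011 | 0 | 1
  71 | 101111110100111 | 1 | 1
  72 | 011111101001111 | 0 | 1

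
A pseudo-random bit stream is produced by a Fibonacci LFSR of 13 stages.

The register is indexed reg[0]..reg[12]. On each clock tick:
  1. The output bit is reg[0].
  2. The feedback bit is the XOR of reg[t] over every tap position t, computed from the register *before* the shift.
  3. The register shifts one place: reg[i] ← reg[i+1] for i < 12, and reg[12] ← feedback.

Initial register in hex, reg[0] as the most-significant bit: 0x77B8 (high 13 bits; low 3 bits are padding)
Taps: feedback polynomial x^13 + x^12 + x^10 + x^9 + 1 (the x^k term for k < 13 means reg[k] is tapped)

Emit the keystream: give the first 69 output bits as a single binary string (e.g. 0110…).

k : reg_k → out_k, fb_k
0: 0111011110111 → 0, fb=0
1: 1110111101110 → 1, fb=1
2: 1101111011101 → 1, fb=0
3: 1011110111010 → 1, fb=0
4: 0111101110100 → 0, fb=1
5: 1111011101001 → 1, fb=1
6: 1110111010011 → 1, fb=0
7: 1101110100110 → 1, fb=0
8: 1011101001100 → 1, fb=1
9: 0111010011001 → 0, fb=0
10: 1110100110010 → 1, fb=1
11: 1101001100101 → 1, fb=1
12: 1010011001011 → 1, fb=1
13: 0100110010111 → 0, fb=0
14: 1001100101110 → 1, fb=1
15: 0011001011101 → 0, fb=1
16: 0110010111011 → 0, fb=0
17: 1100101110110 → 1, fb=0
18: 1001011101100 → 1, fb=1
19: 0010111011001 → 0, fb=0
20: 0101110110010 → 0, fb=0
21: 1011101100100 → 1, fb=0
22: 0111011001000 → 0, fb=1
23: 1110110010001 → 1, fb=0
24: 1101100100010 → 1, fb=1
25: 1011001000101 → 1, fb=1
26: 0110010001011 → 0, fb=0
27: 1100100010110 → 1, fb=0
28: 1001000101100 → 1, fb=1
29: 0010001011001 → 0, fb=0
30: 0100010110010 → 0, fb=0
31: 1000101100100 → 1, fb=0
32: 0001011001000 → 0, fb=1
33: 0010110010001 → 0, fb=1
34: 0101100100011 → 0, fb=1
35: 1011001000111 → 1, fb=1
36: 0110010001111 → 0, fb=1
37: 1100100011111 → 1, fb=0
38: 1001000111110 → 1, fb=1
39: 0010001111101 → 0, fb=1
40: 0100011111011 → 0, fb=0
41: 1000111110110 → 1, fb=0
42: 0001111101100 → 0, fb=0
43: 0011111011000 → 0, fb=1
44: 0111110110001 → 0, fb=1
45: 1111101100011 → 1, fb=0
46: 1111011000110 → 1, fb=0
47: 1110110001100 → 1, fb=1
48: 1101100011001 → 1, fb=1
49: 1011000110011 → 1, fb=0
50: 0110001100110 → 0, fb=1
51: 1100011001101 → 1, fb=0
52: 1000110011010 → 1, fb=0
53: 0001100110100 → 0, fb=1
54: 0011001101001 → 0, fb=0
55: 0110011010010 → 0, fb=0
56: 1100110100100 → 1, fb=0
57: 1001101001000 → 1, fb=0
58: 0011010010000 → 0, fb=0
59: 0110100100000 → 0, fb=0
60: 1101001000000 → 1, fb=1
61: 1010010000001 → 1, fb=0
62: 0100100000010 → 0, fb=0
63: 1001000000100 → 1, fb=0
64: 0010000001000 → 0, fb=1
65: 0100000010001 → 0, fb=1
66: 1000000100011 → 1, fb=0
67: 0000001000110 → 0, fb=1
68: 0000010001101 → 0, fb=1

011101111011101001100101110110010001011001000111110110001100110100100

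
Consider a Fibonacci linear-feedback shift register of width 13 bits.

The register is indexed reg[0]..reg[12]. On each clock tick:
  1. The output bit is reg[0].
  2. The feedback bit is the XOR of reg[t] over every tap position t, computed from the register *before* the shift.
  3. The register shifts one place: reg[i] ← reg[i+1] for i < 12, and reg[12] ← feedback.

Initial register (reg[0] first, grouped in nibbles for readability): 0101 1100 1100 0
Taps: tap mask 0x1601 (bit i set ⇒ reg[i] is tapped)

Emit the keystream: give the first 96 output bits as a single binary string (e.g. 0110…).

k : reg_k → out_k, fb_k
0: 0101110011000 → 0, fb=1
1: 1011100110001 → 1, fb=0
2: 0111001100010 → 0, fb=0
3: 1110011000100 → 1, fb=0
4: 1100110001000 → 1, fb=0
5: 1001100010000 → 1, fb=1
6: 0011000100001 → 0, fb=1
7: 0110001000011 → 0, fb=1
8: 1100010000111 → 1, fb=1
9: 1000100001111 → 1, fb=0
10: 0001000011110 → 0, fb=0
11: 0010000111100 → 0, fb=0
12: 0100001111000 → 0, fb=1
13: 1000011110001 → 1, fb=0
14: 0000111100010 → 0, fb=0
15: 0001111000100 → 0, fb=1
16: 0011110001001 → 0, fb=0
17: 0111100010010 → 0, fb=0
18: 1111000100100 → 1, fb=0
19: 1110001001000 → 1, fb=0
20: 1100010010000 → 1, fb=1
21: 1000100100001 → 1, fb=0
22: 0001001000010 → 0, fb=0
23: 0010010000100 → 0, fb=1
24: 0100100001001 → 0, fb=0
25: 1001000010010 → 1, fb=1
26: 0010000100101 → 0, fb=0
27: 0100001001010 → 0, fb=1
28: 1000010010101 → 1, fb=1
29: 0000100101011 → 0, fb=0
30: 0001001010110 → 0, fb=1
31: 0010010101101 → 0, fb=1
32: 0100101011011 → 0, fb=0
33: 1001010110110 → 1, fb=0
34: 0010101101100 → 0, fb=0
35: 0101011011000 → 0, fb=1
36: 1010110110001 → 1, fb=0
37: 0101101100010 → 0, fb=0
38: 1011011000100 → 1, fb=0
39: 0110110001000 → 0, fb=1
40: 1101100010001 → 1, fb=0
41: 1011000100010 → 1, fb=1
42: 0110001000101 → 0, fb=0
43: 1100010001010 → 1, fb=0
44: 1000100010100 → 1, fb=0
45: 0001000101000 → 0, fb=1
46: 0010001010001 → 0, fb=1
47: 0100010100011 → 0, fb=1
48: 1000101000111 → 1, fb=1
49: 0001010001111 → 0, fb=1
50: 0010100011111 → 0, fb=1
51: 0101000111111 → 0, fb=1
52: 1010001111111 → 1, fb=0
53: 0100011111110 → 0, fb=0
54: 1000111111100 → 1, fb=1
55: 0001111111001 → 0, fb=0
56: 0011111110010 → 0, fb=0
57: 0111111100100 → 0, fb=1
58: 1111111001001 → 1, fb=1
59: 1111110010011 → 1, fb=0
60: 1111100100110 → 1, fb=0
61: 1111001001100 → 1, fb=1
62: 1110010011001 → 1, fb=1
63: 1100100110011 → 1, fb=0
64: 1001001100110 → 1, fb=0
65: 0010011001100 → 0, fb=0
66: 0100110011000 → 0, fb=1
67: 1001100110001 → 1, fb=0
68: 0011001100010 → 0, fb=0
69: 0110011000100 → 0, fb=1
70: 1100110001001 → 1, fb=1
71: 1001100010011 → 1, fb=0
72: 0011000100110 → 0, fb=1
73: 0110001001101 → 0, fb=1
74: 1100010011011 → 1, fb=1
75: 1000100110111 → 1, fb=1
76: 0001001101111 → 0, fb=1
77: 0010011011111 → 0, fb=1
78: 0100110111111 → 0, fb=1
79: 1001101111111 → 1, fb=0
80: 0011011111110 → 0, fb=0
81: 0110111111100 → 0, fb=0
82: 1101111111000 → 1, fb=0
83: 1011111110000 → 1, fb=1
84: 0111111100001 → 0, fb=1
85: 1111111000011 → 1, fb=0
86: 1111110000110 → 1, fb=0
87: 1111100001100 → 1, fb=1
88: 1111000011001 → 1, fb=1
89: 1110000110011 → 1, fb=0
90: 1100001100110 → 1, fb=0
91: 1000011001100 → 1, fb=1
92: 0000110011001 → 0, fb=0
93: 0001100110010 → 0, fb=0
94: 0011001100100 → 0, fb=1
95: 0110011001001 → 0, fb=0

010111001100010000111100010010000100101011011000100010100011111110010011001100010011011111110000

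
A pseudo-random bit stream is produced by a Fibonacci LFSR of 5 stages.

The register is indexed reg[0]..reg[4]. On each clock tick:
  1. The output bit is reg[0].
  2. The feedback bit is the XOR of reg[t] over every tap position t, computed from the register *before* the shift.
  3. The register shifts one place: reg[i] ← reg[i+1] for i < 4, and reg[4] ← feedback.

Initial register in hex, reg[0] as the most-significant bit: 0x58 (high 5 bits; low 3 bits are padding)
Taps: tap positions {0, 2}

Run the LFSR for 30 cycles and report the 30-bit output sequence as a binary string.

k : reg_k → out_k, fb_k
0: 01011 → 0, fb=0
1: 10110 → 1, fb=0
2: 01100 → 0, fb=1
3: 11001 → 1, fb=1
4: 10011 → 1, fb=1
5: 00111 → 0, fb=1
6: 01111 → 0, fb=1
7: 11111 → 1, fb=0
8: 11110 → 1, fb=0
9: 11100 → 1, fb=0
10: 11000 → 1, fb=1
11: 10001 → 1, fb=1
12: 00011 → 0, fb=0
13: 00110 → 0, fb=1
14: 01101 → 0, fb=1
15: 11011 → 1, fb=1
16: 10111 → 1, fb=0
17: 01110 → 0, fb=1
18: 11101 → 1, fb=0
19: 11010 → 1, fb=1
20: 10101 → 1, fb=0
21: 01010 → 0, fb=0
22: 10100 → 1, fb=0
23: 01000 → 0, fb=0
24: 10000 → 1, fb=1
25: 00001 → 0, fb=0
26: 00010 → 0, fb=0
27: 00100 → 0, fb=1
28: 01001 → 0, fb=0
29: 10010 → 1, fb=1

010110011111000110111010100001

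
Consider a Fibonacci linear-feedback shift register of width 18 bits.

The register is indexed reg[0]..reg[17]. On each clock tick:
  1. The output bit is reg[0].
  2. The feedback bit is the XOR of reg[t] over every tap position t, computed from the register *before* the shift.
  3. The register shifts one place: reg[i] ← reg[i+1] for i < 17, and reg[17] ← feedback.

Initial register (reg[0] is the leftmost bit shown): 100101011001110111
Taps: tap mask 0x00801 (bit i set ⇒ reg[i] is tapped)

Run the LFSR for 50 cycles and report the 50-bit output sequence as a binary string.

10010101100111011101111011011010110000100011001011

k : reg_k → out_k, fb_k
0: 100101011001110111 → 1, fb=0
1: 001010110011101110 → 0, fb=1
2: 010101100111011101 → 0, fb=1
3: 101011001110111011 → 1, fb=1
4: 010110011101110111 → 0, fb=1
5: 101100111011101111 → 1, fb=0
6: 011001110111011110 → 0, fb=1
7: 110011101110111101 → 1, fb=1
8: 100111011101111011 → 1, fb=0
9: 001110111011110110 → 0, fb=1
10: 011101110111101101 → 0, fb=1
11: 111011101111011011 → 1, fb=0
12: 110111011110110110 → 1, fb=1
13: 101110111101101101 → 1, fb=0
14: 011101111011011010 → 0, fb=1
15: 111011110110110101 → 1, fb=1
16: 110111101101101011 → 1, fb=0
17: 101111011011010110 → 1, fb=0
18: 011110110110101100 → 0, fb=0
19: 111101101101011000 → 1, fb=0
20: 111011011010110000 → 1, fb=1
21: 110110110101100001 → 1, fb=0
22: 101101101011000010 → 1, fb=0
23: 011011010110000100 → 0, fb=0
24: 110110101100001000 → 1, fb=1
25: 101101011000010001 → 1, fb=1
26: 011010110000100011 → 0, fb=0
27: 110101100001000110 → 1, fb=0
28: 101011000010001100 → 1, fb=1
29: 010110000100011001 → 0, fb=0
30: 101100001000110010 → 1, fb=1
31: 011000010001100101 → 0, fb=1
32: 110000100011001011 → 1, fb=0
33: 100001000110010110 → 1, fb=1
34: 000010001100101101 → 0, fb=0
35: 000100011001011010 → 0, fb=1
36: 001000110010110101 → 0, fb=0
37: 010001100101101010 → 0, fb=1
38: 100011001011010101 → 1, fb=0
39: 000110010110101010 → 0, fb=0
40: 001100101101010100 → 0, fb=1
41: 011001011010101001 → 0, fb=0
42: 110010110101010010 → 1, fb=0
43: 100101101010100100 → 1, fb=1
44: 001011010101001001 → 0, fb=1
45: 010110101010010011 → 0, fb=0
46: 101101010100100110 → 1, fb=1
47: 011010101001001101 → 0, fb=1
48: 110101010010011011 → 1, fb=1
49: 101010100100110111 → 1, fb=1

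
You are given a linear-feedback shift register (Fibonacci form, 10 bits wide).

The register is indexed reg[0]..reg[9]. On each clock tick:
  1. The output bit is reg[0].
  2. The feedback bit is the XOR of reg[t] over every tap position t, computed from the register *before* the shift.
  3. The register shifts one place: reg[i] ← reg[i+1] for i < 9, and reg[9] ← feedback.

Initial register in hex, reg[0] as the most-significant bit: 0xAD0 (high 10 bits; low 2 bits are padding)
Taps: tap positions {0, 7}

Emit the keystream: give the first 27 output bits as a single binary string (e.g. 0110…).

101011010000101000000010110

step | reg (before) | out | fb
   0 | 1010110100 | 1 | 0
   1 | 0101101000 | 0 | 0
   2 | 1011010000 | 1 | 1
   3 | 0110100001 | 0 | 0
   4 | 1101000010 | 1 | 1
   5 | 1010000101 | 1 | 0
   6 | 0100001010 | 0 | 0
   7 | 1000010100 | 1 | 0
   8 | 0000101000 | 0 | 0
   9 | 0001010000 | 0 | 0
  10 | 0010100000 | 0 | 0
  11 | 0101000000 | 0 | 0
  12 | 1010000000 | 1 | 1
  13 | 0100000001 | 0 | 0
  14 | 1000000010 | 1 | 1
  15 | 0000000101 | 0 | 1
  16 | 0000001011 | 0 | 0
  17 | 0000010110 | 0 | 1
  18 | 0000101101 | 0 | 1
  19 | 0001011011 | 0 | 0
  20 | 0010110110 | 0 | 1
  21 | 0101101101 | 0 | 1
  22 | 1011011011 | 1 | 1
  23 | 0110110111 | 0 | 1
  24 | 1101101111 | 1 | 0
  25 | 1011011110 | 1 | 0
  26 | 0110111100 | 0 | 1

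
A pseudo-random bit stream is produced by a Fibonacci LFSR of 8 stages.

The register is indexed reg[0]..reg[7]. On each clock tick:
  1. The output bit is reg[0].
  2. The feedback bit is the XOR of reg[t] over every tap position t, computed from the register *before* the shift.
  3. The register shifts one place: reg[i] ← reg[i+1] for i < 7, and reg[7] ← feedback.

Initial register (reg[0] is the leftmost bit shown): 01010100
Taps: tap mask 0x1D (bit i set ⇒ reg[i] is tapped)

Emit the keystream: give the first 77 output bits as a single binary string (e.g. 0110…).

01010100111011101100111101111110100110011010100011000001110101010111110010100

k : reg_k → out_k, fb_k
0: 01010100 → 0, fb=1
1: 10101001 → 1, fb=1
2: 01010011 → 0, fb=1
3: 10100111 → 1, fb=0
4: 01001110 → 0, fb=1
5: 10011101 → 1, fb=1
6: 00111011 → 0, fb=1
7: 01110111 → 0, fb=0
8: 11101110 → 1, fb=1
9: 11011101 → 1, fb=1
10: 10111011 → 1, fb=0
11: 01110110 → 0, fb=0
12: 11101100 → 1, fb=1
13: 11011001 → 1, fb=1
14: 10110011 → 1, fb=1
15: 01100111 → 0, fb=1
16: 11001111 → 1, fb=0
17: 10011110 → 1, fb=1
18: 00111101 → 0, fb=1
19: 01111011 → 0, fb=1
20: 11110111 → 1, fb=1
21: 11101111 → 1, fb=1
22: 11011111 → 1, fb=1
23: 10111111 → 1, fb=0
24: 01111110 → 0, fb=1
25: 11111101 → 1, fb=0
26: 11111010 → 1, fb=0
27: 11110100 → 1, fb=1
28: 11101001 → 1, fb=1
29: 11010011 → 1, fb=0
30: 10100110 → 1, fb=0
31: 01001100 → 0, fb=1
32: 10011001 → 1, fb=1
33: 00110011 → 0, fb=0
34: 01100110 → 0, fb=1
35: 11001101 → 1, fb=0
36: 10011010 → 1, fb=1
37: 00110101 → 0, fb=0
38: 01101010 → 0, fb=0
39: 11010100 → 1, fb=0
40: 10101000 → 1, fb=1
41: 01010001 → 0, fb=1
42: 10100011 → 1, fb=0
43: 01000110 → 0, fb=0
44: 10001100 → 1, fb=0
45: 00011000 → 0, fb=0
46: 00110000 → 0, fb=0
47: 01100000 → 0, fb=1
48: 11000001 → 1, fb=1
49: 10000011 → 1, fb=1
50: 00000111 → 0, fb=0
51: 00001110 → 0, fb=1
52: 00011101 → 0, fb=0
53: 00111010 → 0, fb=1
54: 01110101 → 0, fb=0
55: 11101010 → 1, fb=1
56: 11010101 → 1, fb=0
57: 10101010 → 1, fb=1
58: 01010101 → 0, fb=1
59: 10101011 → 1, fb=1
60: 01010111 → 0, fb=1
61: 10101111 → 1, fb=1
62: 01011111 → 0, fb=0
63: 10111110 → 1, fb=0
64: 01111100 → 0, fb=1
65: 11111001 → 1, fb=0
66: 11110010 → 1, fb=1
67: 11100101 → 1, fb=0
68: 11001010 → 1, fb=0
69: 10010100 → 1, fb=0
70: 00101000 → 0, fb=0
71: 01010000 → 0, fb=1
72: 10100001 → 1, fb=0
73: 01000010 → 0, fb=0
74: 10000100 → 1, fb=1
75: 00001001 → 0, fb=1
76: 00010011 → 0, fb=1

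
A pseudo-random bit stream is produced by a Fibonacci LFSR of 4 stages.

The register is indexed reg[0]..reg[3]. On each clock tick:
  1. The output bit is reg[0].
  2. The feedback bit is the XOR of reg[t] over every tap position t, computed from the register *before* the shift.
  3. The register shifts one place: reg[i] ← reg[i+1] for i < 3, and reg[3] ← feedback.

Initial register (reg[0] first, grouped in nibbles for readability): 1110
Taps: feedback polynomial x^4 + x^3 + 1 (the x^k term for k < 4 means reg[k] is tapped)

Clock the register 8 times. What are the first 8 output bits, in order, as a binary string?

tick  register→output (feedback)
  0  1110→1 (1)
  1  1101→1 (0)
  2  1010→1 (1)
  3  0101→0 (1)
  4  1011→1 (0)
  5  0110→0 (0)
  6  1100→1 (1)
  7  1001→1 (0)

11101011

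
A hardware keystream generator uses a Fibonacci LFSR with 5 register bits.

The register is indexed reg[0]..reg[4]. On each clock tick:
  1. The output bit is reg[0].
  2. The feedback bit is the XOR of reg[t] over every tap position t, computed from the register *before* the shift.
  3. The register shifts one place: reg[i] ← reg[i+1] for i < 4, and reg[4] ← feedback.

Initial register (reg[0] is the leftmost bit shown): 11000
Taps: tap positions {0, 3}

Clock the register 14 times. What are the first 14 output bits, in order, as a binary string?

11000111110011

step | reg (before) | out | fb
   0 | 11000 | 1 | 1
   1 | 10001 | 1 | 1
   2 | 00011 | 0 | 1
   3 | 00111 | 0 | 1
   4 | 01111 | 0 | 1
   5 | 11111 | 1 | 0
   6 | 11110 | 1 | 0
   7 | 11100 | 1 | 1
   8 | 11001 | 1 | 1
   9 | 10011 | 1 | 0
  10 | 00110 | 0 | 1
  11 | 01101 | 0 | 0
  12 | 11010 | 1 | 0
  13 | 10100 | 1 | 1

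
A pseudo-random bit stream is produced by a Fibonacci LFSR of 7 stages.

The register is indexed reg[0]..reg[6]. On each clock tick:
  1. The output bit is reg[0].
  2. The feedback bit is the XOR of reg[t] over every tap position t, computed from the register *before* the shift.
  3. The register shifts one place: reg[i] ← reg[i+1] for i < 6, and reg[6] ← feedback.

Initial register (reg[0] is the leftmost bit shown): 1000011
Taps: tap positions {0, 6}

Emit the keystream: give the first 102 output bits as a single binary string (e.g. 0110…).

100001100000100000011111110101010011001110111010010110001101111011010110110010010001110000101111100101

k : reg_k → out_k, fb_k
0: 1000011 → 1, fb=0
1: 0000110 → 0, fb=0
2: 0001100 → 0, fb=0
3: 0011000 → 0, fb=0
4: 0110000 → 0, fb=0
5: 1100000 → 1, fb=1
6: 1000001 → 1, fb=0
7: 0000010 → 0, fb=0
8: 0000100 → 0, fb=0
9: 0001000 → 0, fb=0
10: 0010000 → 0, fb=0
11: 0100000 → 0, fb=0
12: 1000000 → 1, fb=1
13: 0000001 → 0, fb=1
14: 0000011 → 0, fb=1
15: 0000111 → 0, fb=1
16: 0001111 → 0, fb=1
17: 0011111 → 0, fb=1
18: 0111111 → 0, fb=1
19: 1111111 → 1, fb=0
20: 1111110 → 1, fb=1
21: 1111101 → 1, fb=0
22: 1111010 → 1, fb=1
23: 1110101 → 1, fb=0
24: 1101010 → 1, fb=1
25: 1010101 → 1, fb=0
26: 0101010 → 0, fb=0
27: 1010100 → 1, fb=1
28: 0101001 → 0, fb=1
29: 1010011 → 1, fb=0
30: 0100110 → 0, fb=0
31: 1001100 → 1, fb=1
32: 0011001 → 0, fb=1
33: 0110011 → 0, fb=1
34: 1100111 → 1, fb=0
35: 1001110 → 1, fb=1
36: 0011101 → 0, fb=1
37: 0111011 → 0, fb=1
38: 1110111 → 1, fb=0
39: 1101110 → 1, fb=1
40: 1011101 → 1, fb=0
41: 0111010 → 0, fb=0
42: 1110100 → 1, fb=1
43: 1101001 → 1, fb=0
44: 1010010 → 1, fb=1
45: 0100101 → 0, fb=1
46: 1001011 → 1, fb=0
47: 0010110 → 0, fb=0
48: 0101100 → 0, fb=0
49: 1011000 → 1, fb=1
50: 0110001 → 0, fb=1
51: 1100011 → 1, fb=0
52: 1000110 → 1, fb=1
53: 0001101 → 0, fb=1
54: 0011011 → 0, fb=1
55: 0110111 → 0, fb=1
56: 1101111 → 1, fb=0
57: 1011110 → 1, fb=1
58: 0111101 → 0, fb=1
59: 1111011 → 1, fb=0
60: 1110110 → 1, fb=1
61: 1101101 → 1, fb=0
62: 1011010 → 1, fb=1
63: 0110101 → 0, fb=1
64: 1101011 → 1, fb=0
65: 1010110 → 1, fb=1
66: 0101101 → 0, fb=1
67: 1011011 → 1, fb=0
68: 0110110 → 0, fb=0
69: 1101100 → 1, fb=1
70: 1011001 → 1, fb=0
71: 0110010 → 0, fb=0
72: 1100100 → 1, fb=1
73: 1001001 → 1, fb=0
74: 0010010 → 0, fb=0
75: 0100100 → 0, fb=0
76: 1001000 → 1, fb=1
77: 0010001 → 0, fb=1
78: 0100011 → 0, fb=1
79: 1000111 → 1, fb=0
80: 0001110 → 0, fb=0
81: 0011100 → 0, fb=0
82: 0111000 → 0, fb=0
83: 1110000 → 1, fb=1
84: 1100001 → 1, fb=0
85: 1000010 → 1, fb=1
86: 0000101 → 0, fb=1
87: 0001011 → 0, fb=1
88: 0010111 → 0, fb=1
89: 0101111 → 0, fb=1
90: 1011111 → 1, fb=0
91: 0111110 → 0, fb=0
92: 1111100 → 1, fb=1
93: 1111001 → 1, fb=0
94: 1110010 → 1, fb=1
95: 1100101 → 1, fb=0
96: 1001010 → 1, fb=1
97: 0010101 → 0, fb=1
98: 0101011 → 0, fb=1
99: 1010111 → 1, fb=0
100: 0101110 → 0, fb=0
101: 1011100 → 1, fb=1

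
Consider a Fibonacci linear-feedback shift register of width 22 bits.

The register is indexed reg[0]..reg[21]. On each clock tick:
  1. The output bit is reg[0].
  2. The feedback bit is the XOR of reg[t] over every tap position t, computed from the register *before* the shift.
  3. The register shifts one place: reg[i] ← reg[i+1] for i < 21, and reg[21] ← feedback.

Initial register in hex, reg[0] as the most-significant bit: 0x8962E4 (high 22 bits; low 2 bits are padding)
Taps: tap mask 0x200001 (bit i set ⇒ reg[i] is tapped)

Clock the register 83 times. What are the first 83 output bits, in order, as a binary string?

10001001011000101110010000111001000011010001111101000111110110000101011000010101101

k : reg_k → out_k, fb_k
0: 1000100101100010111001 → 1, fb=0
1: 0001001011000101110010 → 0, fb=0
2: 0010010110001011100100 → 0, fb=0
3: 0100101100010111001000 → 0, fb=0
4: 1001011000101110010000 → 1, fb=1
5: 0010110001011100100001 → 0, fb=1
6: 0101100010111001000011 → 0, fb=1
7: 1011000101110010000111 → 1, fb=0
8: 0110001011100100001110 → 0, fb=0
9: 1100010111001000011100 → 1, fb=1
10: 1000101110010000111001 → 1, fb=0
11: 0001011100100001110010 → 0, fb=0
12: 0010111001000011100100 → 0, fb=0
13: 0101110010000111001000 → 0, fb=0
14: 1011100100001110010000 → 1, fb=1
15: 0111001000011100100001 → 0, fb=1
16: 1110010000111001000011 → 1, fb=0
17: 1100100001110010000110 → 1, fb=1
18: 1001000011100100001101 → 1, fb=0
19: 0010000111001000011010 → 0, fb=0
20: 0100001110010000110100 → 0, fb=0
21: 1000011100100001101000 → 1, fb=1
22: 0000111001000011010001 → 0, fb=1
23: 0001110010000110100011 → 0, fb=1
24: 0011100100001101000111 → 0, fb=1
25: 0111001000011010001111 → 0, fb=1
26: 1110010000110100011111 → 1, fb=0
27: 1100100001101000111110 → 1, fb=1
28: 1001000011010001111101 → 1, fb=0
29: 0010000110100011111010 → 0, fb=0
30: 0100001101000111110100 → 0, fb=0
31: 1000011010001111101000 → 1, fb=1
32: 0000110100011111010001 → 0, fb=1
33: 0001101000111110100011 → 0, fb=1
34: 0011010001111101000111 → 0, fb=1
35: 0110100011111010001111 → 0, fb=1
36: 1101000111110100011111 → 1, fb=0
37: 1010001111101000111110 → 1, fb=1
38: 0100011111010001111101 → 0, fb=1
39: 1000111110100011111011 → 1, fb=0
40: 0001111101000111110110 → 0, fb=0
41: 0011111010001111101100 → 0, fb=0
42: 0111110100011111011000 → 0, fb=0
43: 1111101000111110110000 → 1, fb=1
44: 1111010001111101100001 → 1, fb=0
45: 1110100011111011000010 → 1, fb=1
46: 1101000111110110000101 → 1, fb=0
47: 1010001111101100001010 → 1, fb=1
48: 0100011111011000010101 → 0, fb=1
49: 1000111110110000101011 → 1, fb=0
50: 0001111101100001010110 → 0, fb=0
51: 0011111011000010101100 → 0, fb=0
52: 0111110110000101011000 → 0, fb=0
53: 1111101100001010110000 → 1, fb=1
54: 1111011000010101100001 → 1, fb=0
55: 1110110000101011000010 → 1, fb=1
56: 1101100001010110000101 → 1, fb=0
57: 1011000010101100001010 → 1, fb=1
58: 0110000101011000010101 → 0, fb=1
59: 1100001010110000101011 → 1, fb=0
60: 1000010101100001010110 → 1, fb=1
61: 0000101011000010101101 → 0, fb=1
62: 0001010110000101011011 → 0, fb=1
63: 0010101100001010110111 → 0, fb=1
64: 0101011000010101101111 → 0, fb=1
65: 1010110000101011011111 → 1, fb=0
66: 0101100001010110111110 → 0, fb=0
67: 1011000010101101111100 → 1, fb=1
68: 0110000101011011111001 → 0, fb=1
69: 1100001010110111110011 → 1, fb=0
70: 1000010101101111100110 → 1, fb=1
71: 0000101011011111001101 → 0, fb=1
72: 0001010110111110011011 → 0, fb=1
73: 0010101101111100110111 → 0, fb=1
74: 0101011011111001101111 → 0, fb=1
75: 1010110111110011011111 → 1, fb=0
76: 0101101111100110111110 → 0, fb=0
77: 1011011111001101111100 → 1, fb=1
78: 0110111110011011111001 → 0, fb=1
79: 1101111100110111110011 → 1, fb=0
80: 1011111001101111100110 → 1, fb=1
81: 0111110011011111001101 → 0, fb=1
82: 1111100110111110011011 → 1, fb=0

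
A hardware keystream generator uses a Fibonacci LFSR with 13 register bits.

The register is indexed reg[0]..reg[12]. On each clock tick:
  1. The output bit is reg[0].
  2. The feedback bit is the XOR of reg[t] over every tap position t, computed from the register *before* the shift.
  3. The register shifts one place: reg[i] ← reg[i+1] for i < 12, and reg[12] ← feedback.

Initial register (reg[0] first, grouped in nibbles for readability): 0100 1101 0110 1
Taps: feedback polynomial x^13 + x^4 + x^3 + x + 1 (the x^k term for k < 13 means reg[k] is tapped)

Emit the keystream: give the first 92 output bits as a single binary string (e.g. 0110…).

01001101011010110101001010010010010100000000101110000111110001100101000011101011110001101111

k : reg_k → out_k, fb_k
0: 0100110101101 → 0, fb=0
1: 1001101011010 → 1, fb=1
2: 0011010110101 → 0, fb=1
3: 0110101101011 → 0, fb=0
4: 1101011010110 → 1, fb=1
5: 1010110101101 → 1, fb=0
6: 0101101011010 → 0, fb=1
7: 1011010110101 → 1, fb=0
8: 0110101101010 → 0, fb=0
9: 1101011010100 → 1, fb=1
10: 1010110101001 → 1, fb=0
11: 0101101010010 → 0, fb=1
12: 1011010100101 → 1, fb=0
13: 0110101001010 → 0, fb=0
14: 1101010010100 → 1, fb=1
15: 1010100101001 → 1, fb=0
16: 0101001010010 → 0, fb=0
17: 1010010100100 → 1, fb=1
18: 0100101001001 → 0, fb=0
19: 1001010010010 → 1, fb=0
20: 0010100100100 → 0, fb=1
21: 0101001001001 → 0, fb=0
22: 1010010010010 → 1, fb=1
23: 0100100100101 → 0, fb=0
24: 1001001001010 → 1, fb=0
25: 0010010010100 → 0, fb=0
26: 0100100101000 → 0, fb=0
27: 1001001010000 → 1, fb=0
28: 0010010100000 → 0, fb=0
29: 0100101000000 → 0, fb=0
30: 1001010000000 → 1, fb=0
31: 0010100000000 → 0, fb=1
32: 0101000000001 → 0, fb=0
33: 1010000000010 → 1, fb=1
34: 0100000000101 → 0, fb=1
35: 1000000001011 → 1, fb=1
36: 0000000010111 → 0, fb=0
37: 0000000101110 → 0, fb=0
38: 0000001011100 → 0, fb=0
39: 0000010111000 → 0, fb=0
40: 0000101110000 → 0, fb=1
41: 0001011100001 → 0, fb=1
42: 0010111000011 → 0, fb=1
43: 0101110000111 → 0, fb=1
44: 1011100001111 → 1, fb=1
45: 0111000011111 → 0, fb=0
46: 1110000111110 → 1, fb=0
47: 1100001111100 → 1, fb=0
48: 1000011111000 → 1, fb=1
49: 0000111110001 → 0, fb=1
50: 0001111100011 → 0, fb=0
51: 0011111000110 → 0, fb=0
52: 0111110001100 → 0, fb=1
53: 1111100011001 → 1, fb=0
54: 1111000110010 → 1, fb=1
55: 1110001100101 → 1, fb=0
56: 1100011001010 → 1, fb=0
57: 1000110010100 → 1, fb=0
58: 0001100101000 → 0, fb=0
59: 0011001010000 → 0, fb=1
60: 0110010100001 → 0, fb=1
61: 1100101000011 → 1, fb=1
62: 1001010000111 → 1, fb=0
63: 0010100001110 → 0, fb=1
64: 0101000011101 → 0, fb=0
65: 1010000111010 → 1, fb=1
66: 0100001110101 → 0, fb=1
67: 1000011101011 → 1, fb=1
68: 0000111010111 → 0, fb=1
69: 0001110101111 → 0, fb=0
70: 0011101011110 → 0, fb=0
71: 0111010111100 → 0, fb=0
72: 1110101111000 → 1, fb=1
73: 1101011110001 → 1, fb=1
74: 1010111100011 → 1, fb=0
75: 0101111000110 → 0, fb=1
76: 1011110001101 → 1, fb=1
77: 0111100011011 → 0, fb=1
78: 1111000110111 → 1, fb=1
79: 1110001101111 → 1, fb=0
80: 1100011011110 → 1, fb=0
81: 1000110111100 → 1, fb=0
82: 0001101111000 → 0, fb=0
83: 0011011110000 → 0, fb=1
84: 0110111100001 → 0, fb=0
85: 1101111000010 → 1, fb=0
86: 1011110000100 → 1, fb=1
87: 0111100001001 → 0, fb=1
88: 1111000010011 → 1, fb=1
89: 1110000100111 → 1, fb=0
90: 1100001001110 → 1, fb=0
91: 1000010011100 → 1, fb=1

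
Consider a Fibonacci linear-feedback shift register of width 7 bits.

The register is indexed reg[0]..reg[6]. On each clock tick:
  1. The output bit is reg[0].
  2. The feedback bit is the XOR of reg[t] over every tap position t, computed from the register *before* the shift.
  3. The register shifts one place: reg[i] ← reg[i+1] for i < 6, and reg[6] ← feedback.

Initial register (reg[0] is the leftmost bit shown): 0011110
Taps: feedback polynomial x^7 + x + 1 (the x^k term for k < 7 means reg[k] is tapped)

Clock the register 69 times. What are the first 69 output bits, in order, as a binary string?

001111001000101100111010100111110100001110001001001101101011011110110

step | reg (before) | out | fb
   0 | 0011110 | 0 | 0
   1 | 0111100 | 0 | 1
   2 | 1111001 | 1 | 0
   3 | 1110010 | 1 | 0
   4 | 1100100 | 1 | 0
   5 | 1001000 | 1 | 1
   6 | 0010001 | 0 | 0
   7 | 0100010 | 0 | 1
   8 | 1000101 | 1 | 1
   9 | 0001011 | 0 | 0
  10 | 0010110 | 0 | 0
  11 | 0101100 | 0 | 1
  12 | 1011001 | 1 | 1
  13 | 0110011 | 0 | 1
  14 | 1100111 | 1 | 0
  15 | 1001110 | 1 | 1
  16 | 0011101 | 0 | 0
  17 | 0111010 | 0 | 1
  18 | 1110101 | 1 | 0
  19 | 1101010 | 1 | 0
  20 | 1010100 | 1 | 1
  21 | 0101001 | 0 | 1
  22 | 1010011 | 1 | 1
  23 | 0100111 | 0 | 1
  24 | 1001111 | 1 | 1
  25 | 0011111 | 0 | 0
  26 | 0111110 | 0 | 1
  27 | 1111101 | 1 | 0
  28 | 1111010 | 1 | 0
  29 | 1110100 | 1 | 0
  30 | 1101000 | 1 | 0
  31 | 1010000 | 1 | 1
  32 | 0100001 | 0 | 1
  33 | 1000011 | 1 | 1
  34 | 0000111 | 0 | 0
  35 | 0001110 | 0 | 0
  36 | 0011100 | 0 | 0
  37 | 0111000 | 0 | 1
  38 | 1110001 | 1 | 0
  39 | 1100010 | 1 | 0
  40 | 1000100 | 1 | 1
  41 | 0001001 | 0 | 0
  42 | 0010010 | 0 | 0
  43 | 0100100 | 0 | 1
  44 | 1001001 | 1 | 1
  45 | 0010011 | 0 | 0
  46 | 0100110 | 0 | 1
  47 | 1001101 | 1 | 1
  48 | 0011011 | 0 | 0
  49 | 0110110 | 0 | 1
  50 | 1101101 | 1 | 0
  51 | 1011010 | 1 | 1
  52 | 0110101 | 0 | 1
  53 | 1101011 | 1 | 0
  54 | 1010110 | 1 | 1
  55 | 0101101 | 0 | 1
  56 | 1011011 | 1 | 1
  57 | 0110111 | 0 | 1
  58 | 1101111 | 1 | 0
  59 | 1011110 | 1 | 1
  60 | 0111101 | 0 | 1
  61 | 1111011 | 1 | 0
  62 | 1110110 | 1 | 0
  63 | 1101100 | 1 | 0
  64 | 1011000 | 1 | 1
  65 | 0110001 | 0 | 1
  66 | 1100011 | 1 | 0
  67 | 1000110 | 1 | 1
  68 | 0001101 | 0 | 0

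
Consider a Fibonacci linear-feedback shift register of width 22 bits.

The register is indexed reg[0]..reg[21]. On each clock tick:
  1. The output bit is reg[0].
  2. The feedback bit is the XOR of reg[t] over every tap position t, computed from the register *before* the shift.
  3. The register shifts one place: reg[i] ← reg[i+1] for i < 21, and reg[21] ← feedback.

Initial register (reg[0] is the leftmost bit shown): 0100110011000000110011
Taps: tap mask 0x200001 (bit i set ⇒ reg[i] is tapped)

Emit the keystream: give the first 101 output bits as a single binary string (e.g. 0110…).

01001100110000001100111000100010000000100010111100001111111100001101011111010101011111011001010110011

tick  register→output (feedback)
  0  0100110011000000110011→0 (1)
  1  1001100110000001100111→1 (0)
  2  0011001100000011001110→0 (0)
  3  0110011000000110011100→0 (0)
  4  1100110000001100111000→1 (1)
  5  1001100000011001110001→1 (0)
  6  0011000000110011100010→0 (0)
  7  0110000001100111000100→0 (0)
  8  1100000011001110001000→1 (1)
  9  1000000110011100010001→1 (0)
 10  0000001100111000100010→0 (0)
 11  0000011001110001000100→0 (0)
 12  0000110011100010001000→0 (0)
 13  0001100111000100010000→0 (0)
 14  0011001110001000100000→0 (0)
 15  0110011100010001000000→0 (0)
 16  1100111000100010000000→1 (1)
 17  1001110001000100000001→1 (0)
 18  0011100010001000000010→0 (0)
 19  0111000100010000000100→0 (0)
 20  1110001000100000001000→1 (1)
 21  1100010001000000010001→1 (0)
 22  1000100010000000100010→1 (1)
 23  0001000100000001000101→0 (1)
 24  0010001000000010001011→0 (1)
 25  0100010000000100010111→0 (1)
 26  1000100000001000101111→1 (0)
 27  0001000000010001011110→0 (0)
 28  0010000000100010111100→0 (0)
 29  0100000001000101111000→0 (0)
 30  1000000010001011110000→1 (1)
 31  0000000100010111100001→0 (1)
 32  0000001000101111000011→0 (1)
 33  0000010001011110000111→0 (1)
 34  0000100010111100001111→0 (1)
 35  0001000101111000011111→0 (1)
 36  0010001011110000111111→0 (1)
 37  0100010111100001111111→0 (1)
 38  1000101111000011111111→1 (0)
 39  0001011110000111111110→0 (0)
 40  0010111100001111111100→0 (0)
 41  0101111000011111111000→0 (0)
 42  1011110000111111110000→1 (1)
 43  0111100001111111100001→0 (1)
 44  1111000011111111000011→1 (0)
 45  1110000111111110000110→1 (1)
 46  1100001111111100001101→1 (0)
 47  1000011111111000011010→1 (1)
 48  0000111111110000110101→0 (1)
 49  0001111111100001101011→0 (1)
 50  0011111111000011010111→0 (1)
 51  0111111110000110101111→0 (1)
 52  1111111100001101011111→1 (0)
 53  1111111000011010111110→1 (1)
 54  1111110000110101111101→1 (0)
 55  1111100001101011111010→1 (1)
 56  1111000011010111110101→1 (0)
 57  1110000110101111101010→1 (1)
 58  1100001101011111010101→1 (0)
 59  1000011010111110101010→1 (1)
 60  0000110101111101010101→0 (1)
 61  0001101011111010101011→0 (1)
 62  0011010111110101010111→0 (1)
 63  0110101111101010101111→0 (1)
 64  1101011111010101011111→1 (0)
 65  1010111110101010111110→1 (1)
 66  0101111101010101111101→0 (1)
 67  1011111010101011111011→1 (0)
 68  0111110101010111110110→0 (0)
 69  1111101010101111101100→1 (1)
 70  1111010101011111011001→1 (0)
 71  1110101010111110110010→1 (1)
 72  1101010101111101100101→1 (0)
 73  1010101011111011001010→1 (1)
 74  0101010111110110010101→0 (1)
 75  1010101111101100101011→1 (0)
 76  0101011111011001010110→0 (0)
 77  1010111110110010101100→1 (1)
 78  0101111101100101011001→0 (1)
 79  1011111011001010110011→1 (0)
 80  0111110110010101100110→0 (0)
 81  1111101100101011001100→1 (1)
 82  1111011001010110011001→1 (0)
 83  1110110010101100110010→1 (1)
 84  1101100101011001100101→1 (0)
 85  1011001010110011001010→1 (1)
 86  0110010101100110010101→0 (1)
 87  1100101011001100101011→1 (0)
 88  1001010110011001010110→1 (1)
 89  0010101100110010101101→0 (1)
 90  0101011001100101011011→0 (1)
 91  1010110011001010110111→1 (0)
 92  0101100110010101101110→0 (0)
 93  1011001100101011011100→1 (1)
 94  0110011001010110111001→0 (1)
 95  1100110010101101110011→1 (0)
 96  1001100101011011100110→1 (1)
 97  0011001010110111001101→0 (1)
 98  0110010101101110011011→0 (1)
 99  1100101011011100110111→1 (0)
100  1001010110111001101110→1 (1)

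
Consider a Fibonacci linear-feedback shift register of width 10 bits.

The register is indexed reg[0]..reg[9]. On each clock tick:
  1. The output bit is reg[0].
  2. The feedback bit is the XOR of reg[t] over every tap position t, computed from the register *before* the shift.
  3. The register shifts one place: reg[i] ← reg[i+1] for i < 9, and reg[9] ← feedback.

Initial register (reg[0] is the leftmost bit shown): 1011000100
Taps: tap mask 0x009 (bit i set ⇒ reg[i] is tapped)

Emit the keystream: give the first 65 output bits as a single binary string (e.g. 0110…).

tick  register→output (feedback)
  0  1011000100→1 (0)
  1  0110001000→0 (0)
  2  1100010000→1 (1)
  3  1000100001→1 (1)
  4  0001000011→0 (1)
  5  0010000111→0 (0)
  6  0100001110→0 (0)
  7  1000011100→1 (1)
  8  0000111001→0 (0)
  9  0001110010→0 (1)
 10  0011100101→0 (1)
 11  0111001011→0 (1)
 12  1110010111→1 (1)
 13  1100101111→1 (1)
 14  1001011111→1 (0)
 15  0010111110→0 (0)
 16  0101111100→0 (1)
 17  1011111001→1 (0)
 18  0111110010→0 (1)
 19  1111100101→1 (0)
 20  1111001010→1 (0)
 21  1110010100→1 (1)
 22  1100101001→1 (1)
 23  1001010011→1 (0)
 24  0010100110→0 (0)
 25  0101001100→0 (1)
 26  1010011001→1 (1)
 27  0100110011→0 (0)
 28  1001100110→1 (0)
 29  0011001100→0 (1)
 30  0110011001→0 (0)
 31  1100110010→1 (1)
 32  1001100101→1 (0)
 33  0011001010→0 (1)
 34  0110010101→0 (0)
 35  1100101010→1 (1)
 36  1001010101→1 (0)
 37  0010101010→0 (0)
 38  0101010100→0 (1)
 39  1010101001→1 (1)
 40  0101010011→0 (1)
 41  1010100111→1 (1)
 42  0101001111→0 (1)
 43  1010011111→1 (1)
 44  0100111111→0 (0)
 45  1001111110→1 (0)
 46  0011111100→0 (1)
 47  0111111001→0 (1)
 48  1111110011→1 (0)
 49  1111100110→1 (0)
 50  1111001100→1 (0)
 51  1110011000→1 (1)
 52  1100110001→1 (1)
 53  1001100011→1 (0)
 54  0011000110→0 (1)
 55  0110001101→0 (0)
 56  1100011010→1 (1)
 57  1000110101→1 (1)
 58  0001101011→0 (1)
 59  0011010111→0 (1)
 60  0110101111→0 (0)
 61  1101011110→1 (0)
 62  1010111100→1 (1)
 63  0101111001→0 (1)
 64  1011110011→1 (0)

10110001000011100101111100101001100110010101010011111100110001101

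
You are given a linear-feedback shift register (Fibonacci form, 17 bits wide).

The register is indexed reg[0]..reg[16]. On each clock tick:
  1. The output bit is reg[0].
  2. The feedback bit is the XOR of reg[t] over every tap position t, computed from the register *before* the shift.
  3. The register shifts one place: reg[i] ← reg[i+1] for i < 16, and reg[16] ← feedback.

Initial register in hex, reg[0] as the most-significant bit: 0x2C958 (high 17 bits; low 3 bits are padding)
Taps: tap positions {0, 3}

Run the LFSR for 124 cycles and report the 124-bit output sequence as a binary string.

step | reg (before) | out | fb
   0 | 00101100100101011 | 0 | 0
   1 | 01011001001010110 | 0 | 1
   2 | 10110010010101101 | 1 | 0
   3 | 01100100101011010 | 0 | 0
   4 | 11001001010110100 | 1 | 1
   5 | 10010010101101001 | 1 | 0
   6 | 00100101011010010 | 0 | 0
   7 | 01001010110100100 | 0 | 0
   8 | 10010101101001000 | 1 | 0
   9 | 00101011010010000 | 0 | 0
  10 | 01010110100100000 | 0 | 1
  11 | 10101101001000001 | 1 | 1
  12 | 01011010010000011 | 0 | 1
  13 | 10110100100000111 | 1 | 0
  14 | 01101001000001110 | 0 | 0
  15 | 11010010000011100 | 1 | 0
  16 | 10100100000111000 | 1 | 1
  17 | 01001000001110001 | 0 | 0
  18 | 10010000011100010 | 1 | 0
  19 | 00100000111000100 | 0 | 0
  20 | 01000001110001000 | 0 | 0
  21 | 10000011100010000 | 1 | 1
  22 | 00000111000100001 | 0 | 0
  23 | 00001110001000010 | 0 | 0
  24 | 00011100010000100 | 0 | 1
  25 | 00111000100001001 | 0 | 1
  26 | 01110001000010011 | 0 | 1
  27 | 11100010000100111 | 1 | 1
  28 | 11000100001001111 | 1 | 1
  29 | 10001000010011111 | 1 | 1
  30 | 00010000100111111 | 0 | 1
  31 | 00100001001111111 | 0 | 0
  32 | 01000010011111110 | 0 | 0
  33 | 10000100111111100 | 1 | 1
  34 | 00001001111111001 | 0 | 0
  35 | 00010011111110010 | 0 | 1
  36 | 00100111111100101 | 0 | 0
  37 | 01001111111001010 | 0 | 0
  38 | 10011111110010100 | 1 | 0
  39 | 00111111100101000 | 0 | 1
  40 | 01111111001010001 | 0 | 1
  41 | 11111110010100011 | 1 | 0
  42 | 11111100101000110 | 1 | 0
  43 | 11111001010001100 | 1 | 0
  44 | 11110010100011000 | 1 | 0
  45 | 11100101000110000 | 1 | 1
  46 | 11001010001100001 | 1 | 1
  47 | 10010100011000011 | 1 | 0
  48 | 00101000110000110 | 0 | 0
  49 | 01010001100001100 | 0 | 1
  50 | 10100011000011001 | 1 | 1
  51 | 01000110000110011 | 0 | 0
  52 | 10001100001100110 | 1 | 1
  53 | 00011000011001101 | 0 | 1
  54 | 00110000110011011 | 0 | 1
  55 | 01100001100110111 | 0 | 0
  56 | 11000011001101110 | 1 | 1
  57 | 10000110011011101 | 1 | 1
  58 | 00001100110111011 | 0 | 0
  59 | 00011001101110110 | 0 | 1
  60 | 00110011011101101 | 0 | 1
  61 | 01100110111011011 | 0 | 0
  62 | 11001101110110110 | 1 | 1
  63 | 10011011101101101 | 1 | 0
  64 | 00110111011011010 | 0 | 1
  65 | 01101110110110101 | 0 | 0
  66 | 11011101101101010 | 1 | 0
  67 | 10111011011010100 | 1 | 0
  68 | 01110110110101000 | 0 | 1
  69 | 11101101101010001 | 1 | 1
  70 | 11011011010100011 | 1 | 0
  71 | 10110110101000110 | 1 | 0
  72 | 01101101010001100 | 0 | 0
  73 | 11011010100011000 | 1 | 0
  74 | 10110101000110000 | 1 | 0
  75 | 01101010001100000 | 0 | 0
  76 | 11010100011000000 | 1 | 0
  77 | 10101000110000000 | 1 | 1
  78 | 01010001100000001 | 0 | 1
  79 | 10100011000000011 | 1 | 1
  80 | 01000110000000111 | 0 | 0
  81 | 10001100000001110 | 1 | 1
  82 | 00011000000011101 | 0 | 1
  83 | 00110000000111011 | 0 | 1
  84 | 01100000001110111 | 0 | 0
  85 | 11000000011101110 | 1 | 1
  86 | 10000000111011101 | 1 | 1
  87 | 00000001110111011 | 0 | 0
  88 | 00000011101110110 | 0 | 0
  89 | 00000111011101100 | 0 | 0
  90 | 00001110111011000 | 0 | 0
  91 | 00011101110110000 | 0 | 1
  92 | 00111011101100001 | 0 | 1
  93 | 01110111011000011 | 0 | 1
  94 | 11101110110000111 | 1 | 1
  95 | 11011101100001111 | 1 | 0
  96 | 10111011000011110 | 1 | 0
  97 | 01110110000111100 | 0 | 1
  98 | 11101100001111001 | 1 | 1
  99 | 11011000011110011 | 1 | 0
 100 | 10110000111100110 | 1 | 0
 101 | 01100001111001100 | 0 | 0
 102 | 11000011110011000 | 1 | 1
 103 | 10000111100110001 | 1 | 1
 104 | 00001111001100011 | 0 | 0
 105 | 00011110011000110 | 0 | 1
 106 | 00111100110001101 | 0 | 1
 107 | 01111001100011011 | 0 | 1
 108 | 11110011000110111 | 1 | 0
 109 | 11100110001101110 | 1 | 1
 110 | 11001100011011101 | 1 | 1
 111 | 10011000110111011 | 1 | 0
 112 | 00110001101110110 | 0 | 1
 113 | 01100011011101101 | 0 | 0
 114 | 11000110111011010 | 1 | 1
 115 | 10001101110110101 | 1 | 1
 116 | 00011011101101011 | 0 | 1
 117 | 00110111011010111 | 0 | 1
 118 | 01101110110101111 | 0 | 0
 119 | 11011101101011110 | 1 | 0
 120 | 10111011010111100 | 1 | 0
 121 | 01110110101111000 | 0 | 1
 122 | 11101101011110001 | 1 | 1
 123 | 11011010111100011 | 1 | 0

0010110010010101101001000001110001000010011111110010100011000011001101110110110101000110000000111011101100001111001100011011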